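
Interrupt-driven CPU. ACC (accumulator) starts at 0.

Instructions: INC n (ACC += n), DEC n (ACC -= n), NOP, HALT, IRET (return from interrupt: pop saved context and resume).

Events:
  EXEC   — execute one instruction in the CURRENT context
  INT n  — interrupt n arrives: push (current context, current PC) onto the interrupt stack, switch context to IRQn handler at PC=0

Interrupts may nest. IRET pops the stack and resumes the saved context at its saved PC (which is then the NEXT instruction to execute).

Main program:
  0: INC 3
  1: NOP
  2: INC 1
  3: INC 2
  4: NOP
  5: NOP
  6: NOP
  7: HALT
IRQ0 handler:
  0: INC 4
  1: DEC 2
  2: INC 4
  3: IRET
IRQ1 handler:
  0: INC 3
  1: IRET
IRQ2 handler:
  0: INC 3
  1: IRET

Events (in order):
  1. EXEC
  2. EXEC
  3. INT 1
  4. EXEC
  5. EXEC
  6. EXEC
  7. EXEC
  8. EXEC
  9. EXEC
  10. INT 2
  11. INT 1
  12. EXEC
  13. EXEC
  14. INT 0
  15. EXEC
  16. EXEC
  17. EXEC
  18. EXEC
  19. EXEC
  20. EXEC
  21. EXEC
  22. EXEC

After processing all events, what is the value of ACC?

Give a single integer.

Answer: 21

Derivation:
Event 1 (EXEC): [MAIN] PC=0: INC 3 -> ACC=3
Event 2 (EXEC): [MAIN] PC=1: NOP
Event 3 (INT 1): INT 1 arrives: push (MAIN, PC=2), enter IRQ1 at PC=0 (depth now 1)
Event 4 (EXEC): [IRQ1] PC=0: INC 3 -> ACC=6
Event 5 (EXEC): [IRQ1] PC=1: IRET -> resume MAIN at PC=2 (depth now 0)
Event 6 (EXEC): [MAIN] PC=2: INC 1 -> ACC=7
Event 7 (EXEC): [MAIN] PC=3: INC 2 -> ACC=9
Event 8 (EXEC): [MAIN] PC=4: NOP
Event 9 (EXEC): [MAIN] PC=5: NOP
Event 10 (INT 2): INT 2 arrives: push (MAIN, PC=6), enter IRQ2 at PC=0 (depth now 1)
Event 11 (INT 1): INT 1 arrives: push (IRQ2, PC=0), enter IRQ1 at PC=0 (depth now 2)
Event 12 (EXEC): [IRQ1] PC=0: INC 3 -> ACC=12
Event 13 (EXEC): [IRQ1] PC=1: IRET -> resume IRQ2 at PC=0 (depth now 1)
Event 14 (INT 0): INT 0 arrives: push (IRQ2, PC=0), enter IRQ0 at PC=0 (depth now 2)
Event 15 (EXEC): [IRQ0] PC=0: INC 4 -> ACC=16
Event 16 (EXEC): [IRQ0] PC=1: DEC 2 -> ACC=14
Event 17 (EXEC): [IRQ0] PC=2: INC 4 -> ACC=18
Event 18 (EXEC): [IRQ0] PC=3: IRET -> resume IRQ2 at PC=0 (depth now 1)
Event 19 (EXEC): [IRQ2] PC=0: INC 3 -> ACC=21
Event 20 (EXEC): [IRQ2] PC=1: IRET -> resume MAIN at PC=6 (depth now 0)
Event 21 (EXEC): [MAIN] PC=6: NOP
Event 22 (EXEC): [MAIN] PC=7: HALT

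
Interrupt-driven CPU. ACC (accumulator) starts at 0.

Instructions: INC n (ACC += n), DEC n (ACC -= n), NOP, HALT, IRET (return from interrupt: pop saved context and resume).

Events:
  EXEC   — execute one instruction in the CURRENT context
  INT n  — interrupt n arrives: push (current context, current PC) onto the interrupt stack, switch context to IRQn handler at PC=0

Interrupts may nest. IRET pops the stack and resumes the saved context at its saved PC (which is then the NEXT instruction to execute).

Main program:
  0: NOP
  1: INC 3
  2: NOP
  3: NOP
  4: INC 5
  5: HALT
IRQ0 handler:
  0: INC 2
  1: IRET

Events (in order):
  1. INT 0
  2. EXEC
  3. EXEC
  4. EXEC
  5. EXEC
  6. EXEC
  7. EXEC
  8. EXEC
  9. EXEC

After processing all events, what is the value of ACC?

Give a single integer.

Event 1 (INT 0): INT 0 arrives: push (MAIN, PC=0), enter IRQ0 at PC=0 (depth now 1)
Event 2 (EXEC): [IRQ0] PC=0: INC 2 -> ACC=2
Event 3 (EXEC): [IRQ0] PC=1: IRET -> resume MAIN at PC=0 (depth now 0)
Event 4 (EXEC): [MAIN] PC=0: NOP
Event 5 (EXEC): [MAIN] PC=1: INC 3 -> ACC=5
Event 6 (EXEC): [MAIN] PC=2: NOP
Event 7 (EXEC): [MAIN] PC=3: NOP
Event 8 (EXEC): [MAIN] PC=4: INC 5 -> ACC=10
Event 9 (EXEC): [MAIN] PC=5: HALT

Answer: 10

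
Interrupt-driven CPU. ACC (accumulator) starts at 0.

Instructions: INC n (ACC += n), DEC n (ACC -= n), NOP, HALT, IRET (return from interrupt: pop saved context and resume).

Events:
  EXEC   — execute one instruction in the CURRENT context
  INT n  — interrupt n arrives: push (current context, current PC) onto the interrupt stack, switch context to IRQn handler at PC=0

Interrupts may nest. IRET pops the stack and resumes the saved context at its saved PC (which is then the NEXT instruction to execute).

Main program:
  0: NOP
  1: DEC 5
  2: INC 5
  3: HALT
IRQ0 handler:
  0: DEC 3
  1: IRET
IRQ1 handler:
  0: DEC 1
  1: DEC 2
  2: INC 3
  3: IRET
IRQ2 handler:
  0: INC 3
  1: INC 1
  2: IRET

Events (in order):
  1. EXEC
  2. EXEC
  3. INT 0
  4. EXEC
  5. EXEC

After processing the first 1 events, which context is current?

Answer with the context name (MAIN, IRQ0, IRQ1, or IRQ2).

Answer: MAIN

Derivation:
Event 1 (EXEC): [MAIN] PC=0: NOP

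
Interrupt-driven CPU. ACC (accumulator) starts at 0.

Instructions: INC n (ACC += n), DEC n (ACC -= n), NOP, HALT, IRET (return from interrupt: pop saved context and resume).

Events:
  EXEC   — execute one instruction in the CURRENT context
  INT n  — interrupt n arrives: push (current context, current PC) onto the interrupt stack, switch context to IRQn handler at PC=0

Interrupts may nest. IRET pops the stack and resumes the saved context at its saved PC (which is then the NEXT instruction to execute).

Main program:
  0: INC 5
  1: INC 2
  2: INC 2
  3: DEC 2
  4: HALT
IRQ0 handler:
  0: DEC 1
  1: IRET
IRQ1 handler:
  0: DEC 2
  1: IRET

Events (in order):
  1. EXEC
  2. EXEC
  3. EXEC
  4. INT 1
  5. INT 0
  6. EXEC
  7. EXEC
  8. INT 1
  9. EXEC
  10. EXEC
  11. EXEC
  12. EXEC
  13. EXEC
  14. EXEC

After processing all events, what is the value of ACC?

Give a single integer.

Answer: 2

Derivation:
Event 1 (EXEC): [MAIN] PC=0: INC 5 -> ACC=5
Event 2 (EXEC): [MAIN] PC=1: INC 2 -> ACC=7
Event 3 (EXEC): [MAIN] PC=2: INC 2 -> ACC=9
Event 4 (INT 1): INT 1 arrives: push (MAIN, PC=3), enter IRQ1 at PC=0 (depth now 1)
Event 5 (INT 0): INT 0 arrives: push (IRQ1, PC=0), enter IRQ0 at PC=0 (depth now 2)
Event 6 (EXEC): [IRQ0] PC=0: DEC 1 -> ACC=8
Event 7 (EXEC): [IRQ0] PC=1: IRET -> resume IRQ1 at PC=0 (depth now 1)
Event 8 (INT 1): INT 1 arrives: push (IRQ1, PC=0), enter IRQ1 at PC=0 (depth now 2)
Event 9 (EXEC): [IRQ1] PC=0: DEC 2 -> ACC=6
Event 10 (EXEC): [IRQ1] PC=1: IRET -> resume IRQ1 at PC=0 (depth now 1)
Event 11 (EXEC): [IRQ1] PC=0: DEC 2 -> ACC=4
Event 12 (EXEC): [IRQ1] PC=1: IRET -> resume MAIN at PC=3 (depth now 0)
Event 13 (EXEC): [MAIN] PC=3: DEC 2 -> ACC=2
Event 14 (EXEC): [MAIN] PC=4: HALT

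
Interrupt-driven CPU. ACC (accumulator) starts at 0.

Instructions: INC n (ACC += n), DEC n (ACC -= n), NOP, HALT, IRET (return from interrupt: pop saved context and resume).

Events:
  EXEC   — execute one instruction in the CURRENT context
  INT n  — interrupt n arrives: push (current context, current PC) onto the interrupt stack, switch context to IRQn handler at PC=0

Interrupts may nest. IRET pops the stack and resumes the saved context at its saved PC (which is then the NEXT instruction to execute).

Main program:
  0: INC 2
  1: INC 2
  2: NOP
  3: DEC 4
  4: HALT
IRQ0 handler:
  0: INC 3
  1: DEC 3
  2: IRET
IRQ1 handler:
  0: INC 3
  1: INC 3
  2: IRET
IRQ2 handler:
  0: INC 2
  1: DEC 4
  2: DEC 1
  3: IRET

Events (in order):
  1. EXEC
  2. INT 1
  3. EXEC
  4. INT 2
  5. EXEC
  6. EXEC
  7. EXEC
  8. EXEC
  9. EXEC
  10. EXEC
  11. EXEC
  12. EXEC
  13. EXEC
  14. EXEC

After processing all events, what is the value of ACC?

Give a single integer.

Answer: 3

Derivation:
Event 1 (EXEC): [MAIN] PC=0: INC 2 -> ACC=2
Event 2 (INT 1): INT 1 arrives: push (MAIN, PC=1), enter IRQ1 at PC=0 (depth now 1)
Event 3 (EXEC): [IRQ1] PC=0: INC 3 -> ACC=5
Event 4 (INT 2): INT 2 arrives: push (IRQ1, PC=1), enter IRQ2 at PC=0 (depth now 2)
Event 5 (EXEC): [IRQ2] PC=0: INC 2 -> ACC=7
Event 6 (EXEC): [IRQ2] PC=1: DEC 4 -> ACC=3
Event 7 (EXEC): [IRQ2] PC=2: DEC 1 -> ACC=2
Event 8 (EXEC): [IRQ2] PC=3: IRET -> resume IRQ1 at PC=1 (depth now 1)
Event 9 (EXEC): [IRQ1] PC=1: INC 3 -> ACC=5
Event 10 (EXEC): [IRQ1] PC=2: IRET -> resume MAIN at PC=1 (depth now 0)
Event 11 (EXEC): [MAIN] PC=1: INC 2 -> ACC=7
Event 12 (EXEC): [MAIN] PC=2: NOP
Event 13 (EXEC): [MAIN] PC=3: DEC 4 -> ACC=3
Event 14 (EXEC): [MAIN] PC=4: HALT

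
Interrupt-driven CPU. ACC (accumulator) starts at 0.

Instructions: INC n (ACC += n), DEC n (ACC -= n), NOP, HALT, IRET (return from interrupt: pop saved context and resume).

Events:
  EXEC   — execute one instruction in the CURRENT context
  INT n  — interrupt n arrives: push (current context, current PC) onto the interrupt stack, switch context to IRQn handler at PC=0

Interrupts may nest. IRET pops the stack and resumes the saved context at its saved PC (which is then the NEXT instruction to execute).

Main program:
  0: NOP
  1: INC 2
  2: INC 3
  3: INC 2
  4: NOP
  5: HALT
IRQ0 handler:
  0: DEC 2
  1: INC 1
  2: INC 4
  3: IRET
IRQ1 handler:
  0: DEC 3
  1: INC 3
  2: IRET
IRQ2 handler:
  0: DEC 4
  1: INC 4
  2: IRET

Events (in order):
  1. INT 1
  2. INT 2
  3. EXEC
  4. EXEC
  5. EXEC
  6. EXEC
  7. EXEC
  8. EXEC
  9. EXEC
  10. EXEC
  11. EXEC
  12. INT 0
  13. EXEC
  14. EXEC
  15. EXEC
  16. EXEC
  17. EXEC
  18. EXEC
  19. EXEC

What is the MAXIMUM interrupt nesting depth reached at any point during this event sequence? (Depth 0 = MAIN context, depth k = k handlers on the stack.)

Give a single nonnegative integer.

Answer: 2

Derivation:
Event 1 (INT 1): INT 1 arrives: push (MAIN, PC=0), enter IRQ1 at PC=0 (depth now 1) [depth=1]
Event 2 (INT 2): INT 2 arrives: push (IRQ1, PC=0), enter IRQ2 at PC=0 (depth now 2) [depth=2]
Event 3 (EXEC): [IRQ2] PC=0: DEC 4 -> ACC=-4 [depth=2]
Event 4 (EXEC): [IRQ2] PC=1: INC 4 -> ACC=0 [depth=2]
Event 5 (EXEC): [IRQ2] PC=2: IRET -> resume IRQ1 at PC=0 (depth now 1) [depth=1]
Event 6 (EXEC): [IRQ1] PC=0: DEC 3 -> ACC=-3 [depth=1]
Event 7 (EXEC): [IRQ1] PC=1: INC 3 -> ACC=0 [depth=1]
Event 8 (EXEC): [IRQ1] PC=2: IRET -> resume MAIN at PC=0 (depth now 0) [depth=0]
Event 9 (EXEC): [MAIN] PC=0: NOP [depth=0]
Event 10 (EXEC): [MAIN] PC=1: INC 2 -> ACC=2 [depth=0]
Event 11 (EXEC): [MAIN] PC=2: INC 3 -> ACC=5 [depth=0]
Event 12 (INT 0): INT 0 arrives: push (MAIN, PC=3), enter IRQ0 at PC=0 (depth now 1) [depth=1]
Event 13 (EXEC): [IRQ0] PC=0: DEC 2 -> ACC=3 [depth=1]
Event 14 (EXEC): [IRQ0] PC=1: INC 1 -> ACC=4 [depth=1]
Event 15 (EXEC): [IRQ0] PC=2: INC 4 -> ACC=8 [depth=1]
Event 16 (EXEC): [IRQ0] PC=3: IRET -> resume MAIN at PC=3 (depth now 0) [depth=0]
Event 17 (EXEC): [MAIN] PC=3: INC 2 -> ACC=10 [depth=0]
Event 18 (EXEC): [MAIN] PC=4: NOP [depth=0]
Event 19 (EXEC): [MAIN] PC=5: HALT [depth=0]
Max depth observed: 2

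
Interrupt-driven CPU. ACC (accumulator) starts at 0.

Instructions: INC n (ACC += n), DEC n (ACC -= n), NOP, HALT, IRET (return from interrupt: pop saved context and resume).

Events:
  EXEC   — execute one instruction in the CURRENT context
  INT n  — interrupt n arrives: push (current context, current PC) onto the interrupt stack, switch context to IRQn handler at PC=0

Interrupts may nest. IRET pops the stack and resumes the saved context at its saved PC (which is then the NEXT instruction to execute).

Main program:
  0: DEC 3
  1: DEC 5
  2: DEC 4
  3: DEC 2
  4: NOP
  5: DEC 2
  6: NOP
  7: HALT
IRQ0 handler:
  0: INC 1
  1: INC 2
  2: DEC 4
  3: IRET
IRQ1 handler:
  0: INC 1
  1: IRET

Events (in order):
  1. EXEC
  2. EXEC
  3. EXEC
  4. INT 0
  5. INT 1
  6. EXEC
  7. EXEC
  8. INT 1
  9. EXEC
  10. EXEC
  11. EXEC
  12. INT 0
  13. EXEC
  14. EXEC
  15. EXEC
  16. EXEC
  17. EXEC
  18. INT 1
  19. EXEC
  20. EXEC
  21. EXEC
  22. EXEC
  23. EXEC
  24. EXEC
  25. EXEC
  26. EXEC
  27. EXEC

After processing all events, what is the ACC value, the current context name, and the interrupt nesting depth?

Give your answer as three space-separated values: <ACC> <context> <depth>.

Answer: -15 MAIN 0

Derivation:
Event 1 (EXEC): [MAIN] PC=0: DEC 3 -> ACC=-3
Event 2 (EXEC): [MAIN] PC=1: DEC 5 -> ACC=-8
Event 3 (EXEC): [MAIN] PC=2: DEC 4 -> ACC=-12
Event 4 (INT 0): INT 0 arrives: push (MAIN, PC=3), enter IRQ0 at PC=0 (depth now 1)
Event 5 (INT 1): INT 1 arrives: push (IRQ0, PC=0), enter IRQ1 at PC=0 (depth now 2)
Event 6 (EXEC): [IRQ1] PC=0: INC 1 -> ACC=-11
Event 7 (EXEC): [IRQ1] PC=1: IRET -> resume IRQ0 at PC=0 (depth now 1)
Event 8 (INT 1): INT 1 arrives: push (IRQ0, PC=0), enter IRQ1 at PC=0 (depth now 2)
Event 9 (EXEC): [IRQ1] PC=0: INC 1 -> ACC=-10
Event 10 (EXEC): [IRQ1] PC=1: IRET -> resume IRQ0 at PC=0 (depth now 1)
Event 11 (EXEC): [IRQ0] PC=0: INC 1 -> ACC=-9
Event 12 (INT 0): INT 0 arrives: push (IRQ0, PC=1), enter IRQ0 at PC=0 (depth now 2)
Event 13 (EXEC): [IRQ0] PC=0: INC 1 -> ACC=-8
Event 14 (EXEC): [IRQ0] PC=1: INC 2 -> ACC=-6
Event 15 (EXEC): [IRQ0] PC=2: DEC 4 -> ACC=-10
Event 16 (EXEC): [IRQ0] PC=3: IRET -> resume IRQ0 at PC=1 (depth now 1)
Event 17 (EXEC): [IRQ0] PC=1: INC 2 -> ACC=-8
Event 18 (INT 1): INT 1 arrives: push (IRQ0, PC=2), enter IRQ1 at PC=0 (depth now 2)
Event 19 (EXEC): [IRQ1] PC=0: INC 1 -> ACC=-7
Event 20 (EXEC): [IRQ1] PC=1: IRET -> resume IRQ0 at PC=2 (depth now 1)
Event 21 (EXEC): [IRQ0] PC=2: DEC 4 -> ACC=-11
Event 22 (EXEC): [IRQ0] PC=3: IRET -> resume MAIN at PC=3 (depth now 0)
Event 23 (EXEC): [MAIN] PC=3: DEC 2 -> ACC=-13
Event 24 (EXEC): [MAIN] PC=4: NOP
Event 25 (EXEC): [MAIN] PC=5: DEC 2 -> ACC=-15
Event 26 (EXEC): [MAIN] PC=6: NOP
Event 27 (EXEC): [MAIN] PC=7: HALT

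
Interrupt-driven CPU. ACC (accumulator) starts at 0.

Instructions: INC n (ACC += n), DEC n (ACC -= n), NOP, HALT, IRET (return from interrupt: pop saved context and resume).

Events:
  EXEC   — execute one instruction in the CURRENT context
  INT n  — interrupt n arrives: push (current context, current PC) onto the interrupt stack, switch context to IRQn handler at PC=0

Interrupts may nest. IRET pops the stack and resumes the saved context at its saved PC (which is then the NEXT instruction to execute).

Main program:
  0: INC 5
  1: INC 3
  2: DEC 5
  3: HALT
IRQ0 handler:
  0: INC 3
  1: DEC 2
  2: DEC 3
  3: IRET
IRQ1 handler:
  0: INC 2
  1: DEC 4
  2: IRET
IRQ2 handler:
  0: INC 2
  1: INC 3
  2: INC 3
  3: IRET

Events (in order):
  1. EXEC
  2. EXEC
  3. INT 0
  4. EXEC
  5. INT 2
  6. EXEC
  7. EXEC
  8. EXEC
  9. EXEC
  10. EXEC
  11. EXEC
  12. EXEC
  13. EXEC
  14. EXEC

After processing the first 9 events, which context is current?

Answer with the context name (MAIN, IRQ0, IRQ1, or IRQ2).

Event 1 (EXEC): [MAIN] PC=0: INC 5 -> ACC=5
Event 2 (EXEC): [MAIN] PC=1: INC 3 -> ACC=8
Event 3 (INT 0): INT 0 arrives: push (MAIN, PC=2), enter IRQ0 at PC=0 (depth now 1)
Event 4 (EXEC): [IRQ0] PC=0: INC 3 -> ACC=11
Event 5 (INT 2): INT 2 arrives: push (IRQ0, PC=1), enter IRQ2 at PC=0 (depth now 2)
Event 6 (EXEC): [IRQ2] PC=0: INC 2 -> ACC=13
Event 7 (EXEC): [IRQ2] PC=1: INC 3 -> ACC=16
Event 8 (EXEC): [IRQ2] PC=2: INC 3 -> ACC=19
Event 9 (EXEC): [IRQ2] PC=3: IRET -> resume IRQ0 at PC=1 (depth now 1)

Answer: IRQ0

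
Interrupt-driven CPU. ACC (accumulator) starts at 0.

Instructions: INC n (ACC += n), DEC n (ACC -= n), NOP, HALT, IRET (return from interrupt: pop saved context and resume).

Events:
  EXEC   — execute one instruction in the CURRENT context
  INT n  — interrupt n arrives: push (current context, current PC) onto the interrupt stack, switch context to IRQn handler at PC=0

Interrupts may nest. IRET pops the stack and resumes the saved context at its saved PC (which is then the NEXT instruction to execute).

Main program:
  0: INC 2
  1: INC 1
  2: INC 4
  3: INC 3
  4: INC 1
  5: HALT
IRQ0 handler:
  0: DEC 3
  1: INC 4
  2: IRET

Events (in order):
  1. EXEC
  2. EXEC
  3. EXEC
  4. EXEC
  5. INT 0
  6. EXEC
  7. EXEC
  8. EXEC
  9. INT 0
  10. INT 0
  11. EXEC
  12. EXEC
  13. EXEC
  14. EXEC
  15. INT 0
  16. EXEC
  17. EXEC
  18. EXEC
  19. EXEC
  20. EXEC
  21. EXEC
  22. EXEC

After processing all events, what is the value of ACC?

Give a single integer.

Event 1 (EXEC): [MAIN] PC=0: INC 2 -> ACC=2
Event 2 (EXEC): [MAIN] PC=1: INC 1 -> ACC=3
Event 3 (EXEC): [MAIN] PC=2: INC 4 -> ACC=7
Event 4 (EXEC): [MAIN] PC=3: INC 3 -> ACC=10
Event 5 (INT 0): INT 0 arrives: push (MAIN, PC=4), enter IRQ0 at PC=0 (depth now 1)
Event 6 (EXEC): [IRQ0] PC=0: DEC 3 -> ACC=7
Event 7 (EXEC): [IRQ0] PC=1: INC 4 -> ACC=11
Event 8 (EXEC): [IRQ0] PC=2: IRET -> resume MAIN at PC=4 (depth now 0)
Event 9 (INT 0): INT 0 arrives: push (MAIN, PC=4), enter IRQ0 at PC=0 (depth now 1)
Event 10 (INT 0): INT 0 arrives: push (IRQ0, PC=0), enter IRQ0 at PC=0 (depth now 2)
Event 11 (EXEC): [IRQ0] PC=0: DEC 3 -> ACC=8
Event 12 (EXEC): [IRQ0] PC=1: INC 4 -> ACC=12
Event 13 (EXEC): [IRQ0] PC=2: IRET -> resume IRQ0 at PC=0 (depth now 1)
Event 14 (EXEC): [IRQ0] PC=0: DEC 3 -> ACC=9
Event 15 (INT 0): INT 0 arrives: push (IRQ0, PC=1), enter IRQ0 at PC=0 (depth now 2)
Event 16 (EXEC): [IRQ0] PC=0: DEC 3 -> ACC=6
Event 17 (EXEC): [IRQ0] PC=1: INC 4 -> ACC=10
Event 18 (EXEC): [IRQ0] PC=2: IRET -> resume IRQ0 at PC=1 (depth now 1)
Event 19 (EXEC): [IRQ0] PC=1: INC 4 -> ACC=14
Event 20 (EXEC): [IRQ0] PC=2: IRET -> resume MAIN at PC=4 (depth now 0)
Event 21 (EXEC): [MAIN] PC=4: INC 1 -> ACC=15
Event 22 (EXEC): [MAIN] PC=5: HALT

Answer: 15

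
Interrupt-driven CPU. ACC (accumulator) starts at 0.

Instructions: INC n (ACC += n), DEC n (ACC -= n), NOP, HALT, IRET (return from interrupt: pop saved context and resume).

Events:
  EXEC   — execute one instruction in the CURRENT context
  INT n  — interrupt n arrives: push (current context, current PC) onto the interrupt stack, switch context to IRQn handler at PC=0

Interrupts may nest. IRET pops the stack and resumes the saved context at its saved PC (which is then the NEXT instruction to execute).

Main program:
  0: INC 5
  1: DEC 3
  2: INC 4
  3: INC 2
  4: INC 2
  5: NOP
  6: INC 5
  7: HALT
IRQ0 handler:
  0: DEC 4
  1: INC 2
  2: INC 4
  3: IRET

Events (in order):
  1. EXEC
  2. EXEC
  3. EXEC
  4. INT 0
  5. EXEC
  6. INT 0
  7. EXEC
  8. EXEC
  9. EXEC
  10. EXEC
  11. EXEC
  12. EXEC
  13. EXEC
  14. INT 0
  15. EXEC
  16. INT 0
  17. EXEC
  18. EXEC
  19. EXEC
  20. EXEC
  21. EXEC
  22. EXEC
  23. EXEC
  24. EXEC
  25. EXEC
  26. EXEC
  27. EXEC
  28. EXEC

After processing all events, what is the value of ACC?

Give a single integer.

Event 1 (EXEC): [MAIN] PC=0: INC 5 -> ACC=5
Event 2 (EXEC): [MAIN] PC=1: DEC 3 -> ACC=2
Event 3 (EXEC): [MAIN] PC=2: INC 4 -> ACC=6
Event 4 (INT 0): INT 0 arrives: push (MAIN, PC=3), enter IRQ0 at PC=0 (depth now 1)
Event 5 (EXEC): [IRQ0] PC=0: DEC 4 -> ACC=2
Event 6 (INT 0): INT 0 arrives: push (IRQ0, PC=1), enter IRQ0 at PC=0 (depth now 2)
Event 7 (EXEC): [IRQ0] PC=0: DEC 4 -> ACC=-2
Event 8 (EXEC): [IRQ0] PC=1: INC 2 -> ACC=0
Event 9 (EXEC): [IRQ0] PC=2: INC 4 -> ACC=4
Event 10 (EXEC): [IRQ0] PC=3: IRET -> resume IRQ0 at PC=1 (depth now 1)
Event 11 (EXEC): [IRQ0] PC=1: INC 2 -> ACC=6
Event 12 (EXEC): [IRQ0] PC=2: INC 4 -> ACC=10
Event 13 (EXEC): [IRQ0] PC=3: IRET -> resume MAIN at PC=3 (depth now 0)
Event 14 (INT 0): INT 0 arrives: push (MAIN, PC=3), enter IRQ0 at PC=0 (depth now 1)
Event 15 (EXEC): [IRQ0] PC=0: DEC 4 -> ACC=6
Event 16 (INT 0): INT 0 arrives: push (IRQ0, PC=1), enter IRQ0 at PC=0 (depth now 2)
Event 17 (EXEC): [IRQ0] PC=0: DEC 4 -> ACC=2
Event 18 (EXEC): [IRQ0] PC=1: INC 2 -> ACC=4
Event 19 (EXEC): [IRQ0] PC=2: INC 4 -> ACC=8
Event 20 (EXEC): [IRQ0] PC=3: IRET -> resume IRQ0 at PC=1 (depth now 1)
Event 21 (EXEC): [IRQ0] PC=1: INC 2 -> ACC=10
Event 22 (EXEC): [IRQ0] PC=2: INC 4 -> ACC=14
Event 23 (EXEC): [IRQ0] PC=3: IRET -> resume MAIN at PC=3 (depth now 0)
Event 24 (EXEC): [MAIN] PC=3: INC 2 -> ACC=16
Event 25 (EXEC): [MAIN] PC=4: INC 2 -> ACC=18
Event 26 (EXEC): [MAIN] PC=5: NOP
Event 27 (EXEC): [MAIN] PC=6: INC 5 -> ACC=23
Event 28 (EXEC): [MAIN] PC=7: HALT

Answer: 23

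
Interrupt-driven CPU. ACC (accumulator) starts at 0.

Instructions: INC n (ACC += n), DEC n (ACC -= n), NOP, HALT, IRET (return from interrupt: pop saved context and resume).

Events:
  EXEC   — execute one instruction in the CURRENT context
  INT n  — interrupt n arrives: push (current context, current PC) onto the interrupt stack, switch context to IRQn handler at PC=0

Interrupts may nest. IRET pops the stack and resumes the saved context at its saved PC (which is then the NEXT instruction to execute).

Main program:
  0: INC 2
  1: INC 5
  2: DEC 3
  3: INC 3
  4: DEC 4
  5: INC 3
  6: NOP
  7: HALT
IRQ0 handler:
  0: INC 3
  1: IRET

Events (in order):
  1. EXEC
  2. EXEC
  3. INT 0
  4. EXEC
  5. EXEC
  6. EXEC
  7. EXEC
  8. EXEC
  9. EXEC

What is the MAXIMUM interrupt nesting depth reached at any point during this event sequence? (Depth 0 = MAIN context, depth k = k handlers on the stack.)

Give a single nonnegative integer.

Answer: 1

Derivation:
Event 1 (EXEC): [MAIN] PC=0: INC 2 -> ACC=2 [depth=0]
Event 2 (EXEC): [MAIN] PC=1: INC 5 -> ACC=7 [depth=0]
Event 3 (INT 0): INT 0 arrives: push (MAIN, PC=2), enter IRQ0 at PC=0 (depth now 1) [depth=1]
Event 4 (EXEC): [IRQ0] PC=0: INC 3 -> ACC=10 [depth=1]
Event 5 (EXEC): [IRQ0] PC=1: IRET -> resume MAIN at PC=2 (depth now 0) [depth=0]
Event 6 (EXEC): [MAIN] PC=2: DEC 3 -> ACC=7 [depth=0]
Event 7 (EXEC): [MAIN] PC=3: INC 3 -> ACC=10 [depth=0]
Event 8 (EXEC): [MAIN] PC=4: DEC 4 -> ACC=6 [depth=0]
Event 9 (EXEC): [MAIN] PC=5: INC 3 -> ACC=9 [depth=0]
Max depth observed: 1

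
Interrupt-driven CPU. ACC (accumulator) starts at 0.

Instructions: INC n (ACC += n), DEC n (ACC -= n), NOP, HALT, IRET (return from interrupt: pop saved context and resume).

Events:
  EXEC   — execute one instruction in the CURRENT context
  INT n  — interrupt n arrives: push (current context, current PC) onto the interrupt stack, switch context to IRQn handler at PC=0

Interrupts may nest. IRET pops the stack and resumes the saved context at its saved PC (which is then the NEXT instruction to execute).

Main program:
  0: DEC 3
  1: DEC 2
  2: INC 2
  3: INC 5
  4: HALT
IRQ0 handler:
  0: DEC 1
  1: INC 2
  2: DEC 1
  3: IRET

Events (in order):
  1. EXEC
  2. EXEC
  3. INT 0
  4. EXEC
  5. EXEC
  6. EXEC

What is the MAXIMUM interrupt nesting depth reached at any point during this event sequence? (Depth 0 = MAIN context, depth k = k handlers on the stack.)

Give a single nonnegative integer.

Event 1 (EXEC): [MAIN] PC=0: DEC 3 -> ACC=-3 [depth=0]
Event 2 (EXEC): [MAIN] PC=1: DEC 2 -> ACC=-5 [depth=0]
Event 3 (INT 0): INT 0 arrives: push (MAIN, PC=2), enter IRQ0 at PC=0 (depth now 1) [depth=1]
Event 4 (EXEC): [IRQ0] PC=0: DEC 1 -> ACC=-6 [depth=1]
Event 5 (EXEC): [IRQ0] PC=1: INC 2 -> ACC=-4 [depth=1]
Event 6 (EXEC): [IRQ0] PC=2: DEC 1 -> ACC=-5 [depth=1]
Max depth observed: 1

Answer: 1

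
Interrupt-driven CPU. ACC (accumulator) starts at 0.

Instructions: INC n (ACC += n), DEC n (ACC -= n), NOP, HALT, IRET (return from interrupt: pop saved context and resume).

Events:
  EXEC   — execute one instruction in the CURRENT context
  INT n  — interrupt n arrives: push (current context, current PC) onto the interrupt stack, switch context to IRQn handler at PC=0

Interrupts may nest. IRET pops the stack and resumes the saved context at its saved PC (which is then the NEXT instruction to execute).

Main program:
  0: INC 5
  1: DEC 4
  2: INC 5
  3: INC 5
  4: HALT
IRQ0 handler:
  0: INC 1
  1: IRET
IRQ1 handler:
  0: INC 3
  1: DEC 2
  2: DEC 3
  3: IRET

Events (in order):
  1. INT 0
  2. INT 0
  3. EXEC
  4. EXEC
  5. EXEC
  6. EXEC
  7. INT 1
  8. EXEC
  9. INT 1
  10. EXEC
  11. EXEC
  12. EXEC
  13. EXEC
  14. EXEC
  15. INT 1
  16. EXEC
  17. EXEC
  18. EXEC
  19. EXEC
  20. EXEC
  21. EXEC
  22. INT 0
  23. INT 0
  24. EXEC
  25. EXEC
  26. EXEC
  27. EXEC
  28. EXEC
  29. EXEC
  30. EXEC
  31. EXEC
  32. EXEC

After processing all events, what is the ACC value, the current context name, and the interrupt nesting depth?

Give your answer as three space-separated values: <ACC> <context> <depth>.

Event 1 (INT 0): INT 0 arrives: push (MAIN, PC=0), enter IRQ0 at PC=0 (depth now 1)
Event 2 (INT 0): INT 0 arrives: push (IRQ0, PC=0), enter IRQ0 at PC=0 (depth now 2)
Event 3 (EXEC): [IRQ0] PC=0: INC 1 -> ACC=1
Event 4 (EXEC): [IRQ0] PC=1: IRET -> resume IRQ0 at PC=0 (depth now 1)
Event 5 (EXEC): [IRQ0] PC=0: INC 1 -> ACC=2
Event 6 (EXEC): [IRQ0] PC=1: IRET -> resume MAIN at PC=0 (depth now 0)
Event 7 (INT 1): INT 1 arrives: push (MAIN, PC=0), enter IRQ1 at PC=0 (depth now 1)
Event 8 (EXEC): [IRQ1] PC=0: INC 3 -> ACC=5
Event 9 (INT 1): INT 1 arrives: push (IRQ1, PC=1), enter IRQ1 at PC=0 (depth now 2)
Event 10 (EXEC): [IRQ1] PC=0: INC 3 -> ACC=8
Event 11 (EXEC): [IRQ1] PC=1: DEC 2 -> ACC=6
Event 12 (EXEC): [IRQ1] PC=2: DEC 3 -> ACC=3
Event 13 (EXEC): [IRQ1] PC=3: IRET -> resume IRQ1 at PC=1 (depth now 1)
Event 14 (EXEC): [IRQ1] PC=1: DEC 2 -> ACC=1
Event 15 (INT 1): INT 1 arrives: push (IRQ1, PC=2), enter IRQ1 at PC=0 (depth now 2)
Event 16 (EXEC): [IRQ1] PC=0: INC 3 -> ACC=4
Event 17 (EXEC): [IRQ1] PC=1: DEC 2 -> ACC=2
Event 18 (EXEC): [IRQ1] PC=2: DEC 3 -> ACC=-1
Event 19 (EXEC): [IRQ1] PC=3: IRET -> resume IRQ1 at PC=2 (depth now 1)
Event 20 (EXEC): [IRQ1] PC=2: DEC 3 -> ACC=-4
Event 21 (EXEC): [IRQ1] PC=3: IRET -> resume MAIN at PC=0 (depth now 0)
Event 22 (INT 0): INT 0 arrives: push (MAIN, PC=0), enter IRQ0 at PC=0 (depth now 1)
Event 23 (INT 0): INT 0 arrives: push (IRQ0, PC=0), enter IRQ0 at PC=0 (depth now 2)
Event 24 (EXEC): [IRQ0] PC=0: INC 1 -> ACC=-3
Event 25 (EXEC): [IRQ0] PC=1: IRET -> resume IRQ0 at PC=0 (depth now 1)
Event 26 (EXEC): [IRQ0] PC=0: INC 1 -> ACC=-2
Event 27 (EXEC): [IRQ0] PC=1: IRET -> resume MAIN at PC=0 (depth now 0)
Event 28 (EXEC): [MAIN] PC=0: INC 5 -> ACC=3
Event 29 (EXEC): [MAIN] PC=1: DEC 4 -> ACC=-1
Event 30 (EXEC): [MAIN] PC=2: INC 5 -> ACC=4
Event 31 (EXEC): [MAIN] PC=3: INC 5 -> ACC=9
Event 32 (EXEC): [MAIN] PC=4: HALT

Answer: 9 MAIN 0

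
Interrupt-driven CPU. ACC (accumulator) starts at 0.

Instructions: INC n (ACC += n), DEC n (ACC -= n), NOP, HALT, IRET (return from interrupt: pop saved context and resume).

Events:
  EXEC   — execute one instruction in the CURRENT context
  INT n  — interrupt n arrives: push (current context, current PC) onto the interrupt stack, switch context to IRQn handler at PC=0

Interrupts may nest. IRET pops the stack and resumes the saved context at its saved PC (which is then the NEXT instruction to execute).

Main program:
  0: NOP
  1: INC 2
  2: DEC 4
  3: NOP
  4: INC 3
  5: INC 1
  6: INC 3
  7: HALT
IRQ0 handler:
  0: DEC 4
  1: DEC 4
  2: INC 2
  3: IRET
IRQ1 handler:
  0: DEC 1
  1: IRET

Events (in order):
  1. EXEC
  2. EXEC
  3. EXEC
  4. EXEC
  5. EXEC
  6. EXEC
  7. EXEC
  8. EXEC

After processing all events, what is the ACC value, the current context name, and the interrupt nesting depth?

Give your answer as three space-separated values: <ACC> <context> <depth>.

Answer: 5 MAIN 0

Derivation:
Event 1 (EXEC): [MAIN] PC=0: NOP
Event 2 (EXEC): [MAIN] PC=1: INC 2 -> ACC=2
Event 3 (EXEC): [MAIN] PC=2: DEC 4 -> ACC=-2
Event 4 (EXEC): [MAIN] PC=3: NOP
Event 5 (EXEC): [MAIN] PC=4: INC 3 -> ACC=1
Event 6 (EXEC): [MAIN] PC=5: INC 1 -> ACC=2
Event 7 (EXEC): [MAIN] PC=6: INC 3 -> ACC=5
Event 8 (EXEC): [MAIN] PC=7: HALT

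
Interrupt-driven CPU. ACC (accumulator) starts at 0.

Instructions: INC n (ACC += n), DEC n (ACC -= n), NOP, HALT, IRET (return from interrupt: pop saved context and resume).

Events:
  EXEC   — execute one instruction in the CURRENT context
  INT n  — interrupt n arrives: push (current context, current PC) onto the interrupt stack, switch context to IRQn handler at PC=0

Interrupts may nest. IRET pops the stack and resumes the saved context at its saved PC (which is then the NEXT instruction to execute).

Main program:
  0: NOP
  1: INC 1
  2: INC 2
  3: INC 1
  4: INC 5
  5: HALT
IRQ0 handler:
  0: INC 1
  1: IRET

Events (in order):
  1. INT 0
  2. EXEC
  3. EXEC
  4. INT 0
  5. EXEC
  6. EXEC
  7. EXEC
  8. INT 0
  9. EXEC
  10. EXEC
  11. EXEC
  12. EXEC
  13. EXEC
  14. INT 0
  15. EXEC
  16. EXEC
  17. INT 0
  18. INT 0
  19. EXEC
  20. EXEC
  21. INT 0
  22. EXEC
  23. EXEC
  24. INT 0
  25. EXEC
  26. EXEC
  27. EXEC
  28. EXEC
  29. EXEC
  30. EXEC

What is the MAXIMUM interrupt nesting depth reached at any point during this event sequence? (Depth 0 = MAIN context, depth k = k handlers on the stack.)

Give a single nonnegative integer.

Event 1 (INT 0): INT 0 arrives: push (MAIN, PC=0), enter IRQ0 at PC=0 (depth now 1) [depth=1]
Event 2 (EXEC): [IRQ0] PC=0: INC 1 -> ACC=1 [depth=1]
Event 3 (EXEC): [IRQ0] PC=1: IRET -> resume MAIN at PC=0 (depth now 0) [depth=0]
Event 4 (INT 0): INT 0 arrives: push (MAIN, PC=0), enter IRQ0 at PC=0 (depth now 1) [depth=1]
Event 5 (EXEC): [IRQ0] PC=0: INC 1 -> ACC=2 [depth=1]
Event 6 (EXEC): [IRQ0] PC=1: IRET -> resume MAIN at PC=0 (depth now 0) [depth=0]
Event 7 (EXEC): [MAIN] PC=0: NOP [depth=0]
Event 8 (INT 0): INT 0 arrives: push (MAIN, PC=1), enter IRQ0 at PC=0 (depth now 1) [depth=1]
Event 9 (EXEC): [IRQ0] PC=0: INC 1 -> ACC=3 [depth=1]
Event 10 (EXEC): [IRQ0] PC=1: IRET -> resume MAIN at PC=1 (depth now 0) [depth=0]
Event 11 (EXEC): [MAIN] PC=1: INC 1 -> ACC=4 [depth=0]
Event 12 (EXEC): [MAIN] PC=2: INC 2 -> ACC=6 [depth=0]
Event 13 (EXEC): [MAIN] PC=3: INC 1 -> ACC=7 [depth=0]
Event 14 (INT 0): INT 0 arrives: push (MAIN, PC=4), enter IRQ0 at PC=0 (depth now 1) [depth=1]
Event 15 (EXEC): [IRQ0] PC=0: INC 1 -> ACC=8 [depth=1]
Event 16 (EXEC): [IRQ0] PC=1: IRET -> resume MAIN at PC=4 (depth now 0) [depth=0]
Event 17 (INT 0): INT 0 arrives: push (MAIN, PC=4), enter IRQ0 at PC=0 (depth now 1) [depth=1]
Event 18 (INT 0): INT 0 arrives: push (IRQ0, PC=0), enter IRQ0 at PC=0 (depth now 2) [depth=2]
Event 19 (EXEC): [IRQ0] PC=0: INC 1 -> ACC=9 [depth=2]
Event 20 (EXEC): [IRQ0] PC=1: IRET -> resume IRQ0 at PC=0 (depth now 1) [depth=1]
Event 21 (INT 0): INT 0 arrives: push (IRQ0, PC=0), enter IRQ0 at PC=0 (depth now 2) [depth=2]
Event 22 (EXEC): [IRQ0] PC=0: INC 1 -> ACC=10 [depth=2]
Event 23 (EXEC): [IRQ0] PC=1: IRET -> resume IRQ0 at PC=0 (depth now 1) [depth=1]
Event 24 (INT 0): INT 0 arrives: push (IRQ0, PC=0), enter IRQ0 at PC=0 (depth now 2) [depth=2]
Event 25 (EXEC): [IRQ0] PC=0: INC 1 -> ACC=11 [depth=2]
Event 26 (EXEC): [IRQ0] PC=1: IRET -> resume IRQ0 at PC=0 (depth now 1) [depth=1]
Event 27 (EXEC): [IRQ0] PC=0: INC 1 -> ACC=12 [depth=1]
Event 28 (EXEC): [IRQ0] PC=1: IRET -> resume MAIN at PC=4 (depth now 0) [depth=0]
Event 29 (EXEC): [MAIN] PC=4: INC 5 -> ACC=17 [depth=0]
Event 30 (EXEC): [MAIN] PC=5: HALT [depth=0]
Max depth observed: 2

Answer: 2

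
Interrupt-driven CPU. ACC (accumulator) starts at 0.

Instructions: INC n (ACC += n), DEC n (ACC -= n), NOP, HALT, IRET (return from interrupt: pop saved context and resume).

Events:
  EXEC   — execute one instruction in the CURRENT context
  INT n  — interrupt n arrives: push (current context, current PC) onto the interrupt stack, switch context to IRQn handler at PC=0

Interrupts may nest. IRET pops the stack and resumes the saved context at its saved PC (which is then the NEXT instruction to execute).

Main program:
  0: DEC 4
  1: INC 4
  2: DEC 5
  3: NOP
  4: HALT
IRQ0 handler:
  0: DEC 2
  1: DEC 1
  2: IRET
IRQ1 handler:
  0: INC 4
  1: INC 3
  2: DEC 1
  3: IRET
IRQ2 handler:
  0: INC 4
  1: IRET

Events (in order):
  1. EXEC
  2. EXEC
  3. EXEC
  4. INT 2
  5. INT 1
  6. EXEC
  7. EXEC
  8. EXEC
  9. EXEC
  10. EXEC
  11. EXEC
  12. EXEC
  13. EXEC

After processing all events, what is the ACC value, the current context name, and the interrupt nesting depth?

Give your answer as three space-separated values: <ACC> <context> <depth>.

Event 1 (EXEC): [MAIN] PC=0: DEC 4 -> ACC=-4
Event 2 (EXEC): [MAIN] PC=1: INC 4 -> ACC=0
Event 3 (EXEC): [MAIN] PC=2: DEC 5 -> ACC=-5
Event 4 (INT 2): INT 2 arrives: push (MAIN, PC=3), enter IRQ2 at PC=0 (depth now 1)
Event 5 (INT 1): INT 1 arrives: push (IRQ2, PC=0), enter IRQ1 at PC=0 (depth now 2)
Event 6 (EXEC): [IRQ1] PC=0: INC 4 -> ACC=-1
Event 7 (EXEC): [IRQ1] PC=1: INC 3 -> ACC=2
Event 8 (EXEC): [IRQ1] PC=2: DEC 1 -> ACC=1
Event 9 (EXEC): [IRQ1] PC=3: IRET -> resume IRQ2 at PC=0 (depth now 1)
Event 10 (EXEC): [IRQ2] PC=0: INC 4 -> ACC=5
Event 11 (EXEC): [IRQ2] PC=1: IRET -> resume MAIN at PC=3 (depth now 0)
Event 12 (EXEC): [MAIN] PC=3: NOP
Event 13 (EXEC): [MAIN] PC=4: HALT

Answer: 5 MAIN 0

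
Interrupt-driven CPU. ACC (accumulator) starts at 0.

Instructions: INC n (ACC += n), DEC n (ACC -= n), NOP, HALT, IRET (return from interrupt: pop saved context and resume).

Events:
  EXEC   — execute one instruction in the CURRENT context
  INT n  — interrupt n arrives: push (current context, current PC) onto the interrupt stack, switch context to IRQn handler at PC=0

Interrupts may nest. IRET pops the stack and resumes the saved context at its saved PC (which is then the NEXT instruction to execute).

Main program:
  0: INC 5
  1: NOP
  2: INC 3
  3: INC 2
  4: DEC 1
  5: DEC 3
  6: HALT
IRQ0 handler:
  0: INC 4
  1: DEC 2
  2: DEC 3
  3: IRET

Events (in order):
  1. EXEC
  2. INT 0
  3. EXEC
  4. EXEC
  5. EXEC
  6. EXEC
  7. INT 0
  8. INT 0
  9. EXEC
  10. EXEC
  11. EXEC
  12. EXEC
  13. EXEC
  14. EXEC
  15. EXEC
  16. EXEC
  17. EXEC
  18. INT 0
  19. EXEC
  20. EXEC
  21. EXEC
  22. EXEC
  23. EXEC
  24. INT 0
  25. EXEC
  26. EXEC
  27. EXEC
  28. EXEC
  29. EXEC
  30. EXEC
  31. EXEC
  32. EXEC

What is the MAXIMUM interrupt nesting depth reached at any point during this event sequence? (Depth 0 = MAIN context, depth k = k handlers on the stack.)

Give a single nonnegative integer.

Event 1 (EXEC): [MAIN] PC=0: INC 5 -> ACC=5 [depth=0]
Event 2 (INT 0): INT 0 arrives: push (MAIN, PC=1), enter IRQ0 at PC=0 (depth now 1) [depth=1]
Event 3 (EXEC): [IRQ0] PC=0: INC 4 -> ACC=9 [depth=1]
Event 4 (EXEC): [IRQ0] PC=1: DEC 2 -> ACC=7 [depth=1]
Event 5 (EXEC): [IRQ0] PC=2: DEC 3 -> ACC=4 [depth=1]
Event 6 (EXEC): [IRQ0] PC=3: IRET -> resume MAIN at PC=1 (depth now 0) [depth=0]
Event 7 (INT 0): INT 0 arrives: push (MAIN, PC=1), enter IRQ0 at PC=0 (depth now 1) [depth=1]
Event 8 (INT 0): INT 0 arrives: push (IRQ0, PC=0), enter IRQ0 at PC=0 (depth now 2) [depth=2]
Event 9 (EXEC): [IRQ0] PC=0: INC 4 -> ACC=8 [depth=2]
Event 10 (EXEC): [IRQ0] PC=1: DEC 2 -> ACC=6 [depth=2]
Event 11 (EXEC): [IRQ0] PC=2: DEC 3 -> ACC=3 [depth=2]
Event 12 (EXEC): [IRQ0] PC=3: IRET -> resume IRQ0 at PC=0 (depth now 1) [depth=1]
Event 13 (EXEC): [IRQ0] PC=0: INC 4 -> ACC=7 [depth=1]
Event 14 (EXEC): [IRQ0] PC=1: DEC 2 -> ACC=5 [depth=1]
Event 15 (EXEC): [IRQ0] PC=2: DEC 3 -> ACC=2 [depth=1]
Event 16 (EXEC): [IRQ0] PC=3: IRET -> resume MAIN at PC=1 (depth now 0) [depth=0]
Event 17 (EXEC): [MAIN] PC=1: NOP [depth=0]
Event 18 (INT 0): INT 0 arrives: push (MAIN, PC=2), enter IRQ0 at PC=0 (depth now 1) [depth=1]
Event 19 (EXEC): [IRQ0] PC=0: INC 4 -> ACC=6 [depth=1]
Event 20 (EXEC): [IRQ0] PC=1: DEC 2 -> ACC=4 [depth=1]
Event 21 (EXEC): [IRQ0] PC=2: DEC 3 -> ACC=1 [depth=1]
Event 22 (EXEC): [IRQ0] PC=3: IRET -> resume MAIN at PC=2 (depth now 0) [depth=0]
Event 23 (EXEC): [MAIN] PC=2: INC 3 -> ACC=4 [depth=0]
Event 24 (INT 0): INT 0 arrives: push (MAIN, PC=3), enter IRQ0 at PC=0 (depth now 1) [depth=1]
Event 25 (EXEC): [IRQ0] PC=0: INC 4 -> ACC=8 [depth=1]
Event 26 (EXEC): [IRQ0] PC=1: DEC 2 -> ACC=6 [depth=1]
Event 27 (EXEC): [IRQ0] PC=2: DEC 3 -> ACC=3 [depth=1]
Event 28 (EXEC): [IRQ0] PC=3: IRET -> resume MAIN at PC=3 (depth now 0) [depth=0]
Event 29 (EXEC): [MAIN] PC=3: INC 2 -> ACC=5 [depth=0]
Event 30 (EXEC): [MAIN] PC=4: DEC 1 -> ACC=4 [depth=0]
Event 31 (EXEC): [MAIN] PC=5: DEC 3 -> ACC=1 [depth=0]
Event 32 (EXEC): [MAIN] PC=6: HALT [depth=0]
Max depth observed: 2

Answer: 2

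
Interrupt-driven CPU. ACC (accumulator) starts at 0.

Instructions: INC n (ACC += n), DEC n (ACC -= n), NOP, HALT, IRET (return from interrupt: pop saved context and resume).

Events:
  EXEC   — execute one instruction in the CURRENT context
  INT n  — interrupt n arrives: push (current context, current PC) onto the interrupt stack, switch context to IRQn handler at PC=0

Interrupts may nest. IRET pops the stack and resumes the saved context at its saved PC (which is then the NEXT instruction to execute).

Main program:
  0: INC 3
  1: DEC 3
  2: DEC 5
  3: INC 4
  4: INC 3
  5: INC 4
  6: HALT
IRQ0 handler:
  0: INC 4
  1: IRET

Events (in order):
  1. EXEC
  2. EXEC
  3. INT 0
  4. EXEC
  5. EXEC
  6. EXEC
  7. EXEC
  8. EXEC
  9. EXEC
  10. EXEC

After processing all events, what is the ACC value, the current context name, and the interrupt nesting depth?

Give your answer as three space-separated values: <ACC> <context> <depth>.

Event 1 (EXEC): [MAIN] PC=0: INC 3 -> ACC=3
Event 2 (EXEC): [MAIN] PC=1: DEC 3 -> ACC=0
Event 3 (INT 0): INT 0 arrives: push (MAIN, PC=2), enter IRQ0 at PC=0 (depth now 1)
Event 4 (EXEC): [IRQ0] PC=0: INC 4 -> ACC=4
Event 5 (EXEC): [IRQ0] PC=1: IRET -> resume MAIN at PC=2 (depth now 0)
Event 6 (EXEC): [MAIN] PC=2: DEC 5 -> ACC=-1
Event 7 (EXEC): [MAIN] PC=3: INC 4 -> ACC=3
Event 8 (EXEC): [MAIN] PC=4: INC 3 -> ACC=6
Event 9 (EXEC): [MAIN] PC=5: INC 4 -> ACC=10
Event 10 (EXEC): [MAIN] PC=6: HALT

Answer: 10 MAIN 0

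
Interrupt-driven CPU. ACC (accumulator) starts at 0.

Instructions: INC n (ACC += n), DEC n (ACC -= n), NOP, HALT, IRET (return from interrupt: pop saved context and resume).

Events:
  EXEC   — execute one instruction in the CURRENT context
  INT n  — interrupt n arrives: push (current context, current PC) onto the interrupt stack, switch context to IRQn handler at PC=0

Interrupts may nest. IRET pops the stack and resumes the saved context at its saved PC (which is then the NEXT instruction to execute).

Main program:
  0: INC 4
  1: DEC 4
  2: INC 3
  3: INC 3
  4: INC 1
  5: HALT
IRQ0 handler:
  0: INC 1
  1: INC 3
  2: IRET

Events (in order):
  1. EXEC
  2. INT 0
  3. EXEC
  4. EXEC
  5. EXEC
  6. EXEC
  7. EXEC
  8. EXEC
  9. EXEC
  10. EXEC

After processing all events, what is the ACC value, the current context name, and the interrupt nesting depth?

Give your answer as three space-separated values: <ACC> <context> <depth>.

Event 1 (EXEC): [MAIN] PC=0: INC 4 -> ACC=4
Event 2 (INT 0): INT 0 arrives: push (MAIN, PC=1), enter IRQ0 at PC=0 (depth now 1)
Event 3 (EXEC): [IRQ0] PC=0: INC 1 -> ACC=5
Event 4 (EXEC): [IRQ0] PC=1: INC 3 -> ACC=8
Event 5 (EXEC): [IRQ0] PC=2: IRET -> resume MAIN at PC=1 (depth now 0)
Event 6 (EXEC): [MAIN] PC=1: DEC 4 -> ACC=4
Event 7 (EXEC): [MAIN] PC=2: INC 3 -> ACC=7
Event 8 (EXEC): [MAIN] PC=3: INC 3 -> ACC=10
Event 9 (EXEC): [MAIN] PC=4: INC 1 -> ACC=11
Event 10 (EXEC): [MAIN] PC=5: HALT

Answer: 11 MAIN 0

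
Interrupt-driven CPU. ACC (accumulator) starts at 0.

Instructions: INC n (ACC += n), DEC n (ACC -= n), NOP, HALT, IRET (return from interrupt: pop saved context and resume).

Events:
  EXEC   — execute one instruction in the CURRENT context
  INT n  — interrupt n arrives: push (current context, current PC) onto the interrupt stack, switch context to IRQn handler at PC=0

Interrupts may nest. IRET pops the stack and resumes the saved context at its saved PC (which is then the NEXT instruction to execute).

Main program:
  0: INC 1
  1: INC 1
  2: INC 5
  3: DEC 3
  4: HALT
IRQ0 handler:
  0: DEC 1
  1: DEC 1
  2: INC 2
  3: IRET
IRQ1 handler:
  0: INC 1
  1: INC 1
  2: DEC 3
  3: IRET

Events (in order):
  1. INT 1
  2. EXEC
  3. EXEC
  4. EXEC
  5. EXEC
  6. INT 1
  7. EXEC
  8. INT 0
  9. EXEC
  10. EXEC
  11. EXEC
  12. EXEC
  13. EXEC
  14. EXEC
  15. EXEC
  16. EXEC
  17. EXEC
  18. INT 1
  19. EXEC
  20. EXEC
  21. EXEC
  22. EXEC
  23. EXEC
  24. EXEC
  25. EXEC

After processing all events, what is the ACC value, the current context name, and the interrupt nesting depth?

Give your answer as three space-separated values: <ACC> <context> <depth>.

Answer: 1 MAIN 0

Derivation:
Event 1 (INT 1): INT 1 arrives: push (MAIN, PC=0), enter IRQ1 at PC=0 (depth now 1)
Event 2 (EXEC): [IRQ1] PC=0: INC 1 -> ACC=1
Event 3 (EXEC): [IRQ1] PC=1: INC 1 -> ACC=2
Event 4 (EXEC): [IRQ1] PC=2: DEC 3 -> ACC=-1
Event 5 (EXEC): [IRQ1] PC=3: IRET -> resume MAIN at PC=0 (depth now 0)
Event 6 (INT 1): INT 1 arrives: push (MAIN, PC=0), enter IRQ1 at PC=0 (depth now 1)
Event 7 (EXEC): [IRQ1] PC=0: INC 1 -> ACC=0
Event 8 (INT 0): INT 0 arrives: push (IRQ1, PC=1), enter IRQ0 at PC=0 (depth now 2)
Event 9 (EXEC): [IRQ0] PC=0: DEC 1 -> ACC=-1
Event 10 (EXEC): [IRQ0] PC=1: DEC 1 -> ACC=-2
Event 11 (EXEC): [IRQ0] PC=2: INC 2 -> ACC=0
Event 12 (EXEC): [IRQ0] PC=3: IRET -> resume IRQ1 at PC=1 (depth now 1)
Event 13 (EXEC): [IRQ1] PC=1: INC 1 -> ACC=1
Event 14 (EXEC): [IRQ1] PC=2: DEC 3 -> ACC=-2
Event 15 (EXEC): [IRQ1] PC=3: IRET -> resume MAIN at PC=0 (depth now 0)
Event 16 (EXEC): [MAIN] PC=0: INC 1 -> ACC=-1
Event 17 (EXEC): [MAIN] PC=1: INC 1 -> ACC=0
Event 18 (INT 1): INT 1 arrives: push (MAIN, PC=2), enter IRQ1 at PC=0 (depth now 1)
Event 19 (EXEC): [IRQ1] PC=0: INC 1 -> ACC=1
Event 20 (EXEC): [IRQ1] PC=1: INC 1 -> ACC=2
Event 21 (EXEC): [IRQ1] PC=2: DEC 3 -> ACC=-1
Event 22 (EXEC): [IRQ1] PC=3: IRET -> resume MAIN at PC=2 (depth now 0)
Event 23 (EXEC): [MAIN] PC=2: INC 5 -> ACC=4
Event 24 (EXEC): [MAIN] PC=3: DEC 3 -> ACC=1
Event 25 (EXEC): [MAIN] PC=4: HALT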